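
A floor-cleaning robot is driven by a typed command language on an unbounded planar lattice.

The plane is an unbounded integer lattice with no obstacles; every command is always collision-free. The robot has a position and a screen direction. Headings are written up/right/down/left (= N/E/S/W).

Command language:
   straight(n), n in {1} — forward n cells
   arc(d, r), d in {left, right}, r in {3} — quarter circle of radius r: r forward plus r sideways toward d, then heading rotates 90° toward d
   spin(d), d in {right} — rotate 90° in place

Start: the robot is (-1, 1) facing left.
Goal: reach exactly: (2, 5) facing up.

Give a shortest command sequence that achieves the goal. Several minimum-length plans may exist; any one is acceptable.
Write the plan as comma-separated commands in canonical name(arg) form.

spin(right), straight(1), spin(right), arc(left, 3)

from: (-1, 1) facing left
1. spin(right) → (-1, 1) facing up
2. straight(1) → (-1, 2) facing up
3. spin(right) → (-1, 2) facing right
4. arc(left, 3) → (2, 5) facing up
no 3-step plan works, so 4 is optimal.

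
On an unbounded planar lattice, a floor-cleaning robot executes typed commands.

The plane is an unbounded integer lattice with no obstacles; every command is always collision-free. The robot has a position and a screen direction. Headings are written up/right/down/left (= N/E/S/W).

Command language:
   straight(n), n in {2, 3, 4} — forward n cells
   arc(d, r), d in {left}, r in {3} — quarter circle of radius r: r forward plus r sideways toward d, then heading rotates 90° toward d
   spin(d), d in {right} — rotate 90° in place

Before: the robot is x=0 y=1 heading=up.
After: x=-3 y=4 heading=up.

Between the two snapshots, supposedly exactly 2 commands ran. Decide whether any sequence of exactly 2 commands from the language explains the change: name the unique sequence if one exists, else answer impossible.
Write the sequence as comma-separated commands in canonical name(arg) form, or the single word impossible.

arc(left, 3), spin(right)

key: order matters: swapping arc(left, 3) and spin(right) lands elsewhere
start: x=0 y=1 heading=up
step 1 (arc(left, 3)): x=-3 y=4 heading=left
step 2 (spin(right)): x=-3 y=4 heading=up
no rival 2-sequence matches.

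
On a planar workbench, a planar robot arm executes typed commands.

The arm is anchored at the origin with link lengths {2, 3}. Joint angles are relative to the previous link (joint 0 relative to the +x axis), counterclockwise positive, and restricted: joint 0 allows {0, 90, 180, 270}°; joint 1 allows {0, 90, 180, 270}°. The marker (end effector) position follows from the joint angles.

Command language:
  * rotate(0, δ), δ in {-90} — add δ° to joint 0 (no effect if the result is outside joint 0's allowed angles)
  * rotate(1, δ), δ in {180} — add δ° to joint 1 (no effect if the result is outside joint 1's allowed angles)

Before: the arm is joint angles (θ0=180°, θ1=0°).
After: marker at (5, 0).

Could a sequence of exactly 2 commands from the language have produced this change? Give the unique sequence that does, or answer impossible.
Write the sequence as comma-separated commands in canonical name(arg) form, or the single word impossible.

rotate(0, -90), rotate(0, -90)

begin: joint angles (θ0=180°, θ1=0°)
[1] after rotate(0, -90): joint angles (θ0=90°, θ1=0°)
[2] after rotate(0, -90): joint angles (θ0=0°, θ1=0°)
uniquely the one of 4 2-step routes that fits.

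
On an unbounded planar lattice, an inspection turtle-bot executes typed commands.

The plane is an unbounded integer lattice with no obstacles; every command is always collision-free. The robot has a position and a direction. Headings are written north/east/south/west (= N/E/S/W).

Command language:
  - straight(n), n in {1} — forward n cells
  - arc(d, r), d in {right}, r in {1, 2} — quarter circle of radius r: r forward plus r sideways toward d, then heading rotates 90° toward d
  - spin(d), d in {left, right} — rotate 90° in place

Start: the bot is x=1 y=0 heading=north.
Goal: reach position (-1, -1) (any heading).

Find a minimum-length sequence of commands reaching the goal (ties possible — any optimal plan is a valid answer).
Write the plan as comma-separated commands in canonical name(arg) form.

initial: x=1 y=0 heading=north
[1] after straight(1): x=1 y=1 heading=north
[2] after spin(left): x=1 y=1 heading=west
[3] after spin(left): x=1 y=1 heading=south
[4] after arc(right, 2): x=-1 y=-1 heading=west
nothing shorter than 4 reaches the goal.

straight(1), spin(left), spin(left), arc(right, 2)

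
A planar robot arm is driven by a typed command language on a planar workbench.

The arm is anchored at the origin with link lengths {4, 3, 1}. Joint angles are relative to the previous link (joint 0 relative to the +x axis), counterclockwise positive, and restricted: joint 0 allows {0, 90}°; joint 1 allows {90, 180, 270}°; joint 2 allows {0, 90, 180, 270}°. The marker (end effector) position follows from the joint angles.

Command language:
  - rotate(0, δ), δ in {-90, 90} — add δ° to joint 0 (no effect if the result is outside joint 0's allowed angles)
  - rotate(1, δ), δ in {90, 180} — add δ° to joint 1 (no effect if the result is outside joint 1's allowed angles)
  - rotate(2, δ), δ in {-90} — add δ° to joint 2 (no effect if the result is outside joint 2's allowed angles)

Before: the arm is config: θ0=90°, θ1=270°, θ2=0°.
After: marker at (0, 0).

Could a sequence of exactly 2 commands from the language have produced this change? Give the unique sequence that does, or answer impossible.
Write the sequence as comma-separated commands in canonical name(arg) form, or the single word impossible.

rotate(1, 180), rotate(1, 90)

key: running rotate(1, 90) before rotate(1, 180) would end elsewhere — order is forced
start: config: θ0=90°, θ1=270°, θ2=0°
1. rotate(1, 180) → config: θ0=90°, θ1=90°, θ2=0°
2. rotate(1, 90) → config: θ0=90°, θ1=180°, θ2=0°
no other 2-command option fits: unique.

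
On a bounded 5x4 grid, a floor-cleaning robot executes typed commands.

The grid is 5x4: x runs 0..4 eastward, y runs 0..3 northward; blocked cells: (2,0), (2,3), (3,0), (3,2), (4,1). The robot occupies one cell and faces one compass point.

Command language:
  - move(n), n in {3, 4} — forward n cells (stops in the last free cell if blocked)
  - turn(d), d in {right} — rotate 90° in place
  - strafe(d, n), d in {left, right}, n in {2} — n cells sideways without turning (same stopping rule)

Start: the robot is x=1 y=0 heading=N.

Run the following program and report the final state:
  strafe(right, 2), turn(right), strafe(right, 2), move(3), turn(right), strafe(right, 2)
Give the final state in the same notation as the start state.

initial: x=1 y=0 heading=N
[1] after strafe(right, 2): x=1 y=0 heading=N
[2] after turn(right): x=1 y=0 heading=E
[3] after strafe(right, 2): x=1 y=0 heading=E
[4] after move(3): x=1 y=0 heading=E
[5] after turn(right): x=1 y=0 heading=S
[6] after strafe(right, 2): x=0 y=0 heading=S

x=0 y=0 heading=S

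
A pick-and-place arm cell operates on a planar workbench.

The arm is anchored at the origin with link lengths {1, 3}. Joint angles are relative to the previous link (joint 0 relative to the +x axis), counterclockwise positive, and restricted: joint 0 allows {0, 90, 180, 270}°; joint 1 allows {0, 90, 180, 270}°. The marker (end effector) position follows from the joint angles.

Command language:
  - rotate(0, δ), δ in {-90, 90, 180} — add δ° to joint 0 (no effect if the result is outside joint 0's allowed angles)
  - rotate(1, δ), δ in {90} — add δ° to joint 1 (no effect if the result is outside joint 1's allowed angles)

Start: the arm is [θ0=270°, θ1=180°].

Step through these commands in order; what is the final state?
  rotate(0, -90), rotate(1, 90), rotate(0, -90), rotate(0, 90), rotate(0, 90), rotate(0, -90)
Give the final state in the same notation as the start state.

t0: [θ0=270°, θ1=180°]
[1] after rotate(0, -90): [θ0=180°, θ1=180°]
[2] after rotate(1, 90): [θ0=180°, θ1=270°]
[3] after rotate(0, -90): [θ0=90°, θ1=270°]
[4] after rotate(0, 90): [θ0=180°, θ1=270°]
[5] after rotate(0, 90): [θ0=270°, θ1=270°]
[6] after rotate(0, -90): [θ0=180°, θ1=270°]

[θ0=180°, θ1=270°]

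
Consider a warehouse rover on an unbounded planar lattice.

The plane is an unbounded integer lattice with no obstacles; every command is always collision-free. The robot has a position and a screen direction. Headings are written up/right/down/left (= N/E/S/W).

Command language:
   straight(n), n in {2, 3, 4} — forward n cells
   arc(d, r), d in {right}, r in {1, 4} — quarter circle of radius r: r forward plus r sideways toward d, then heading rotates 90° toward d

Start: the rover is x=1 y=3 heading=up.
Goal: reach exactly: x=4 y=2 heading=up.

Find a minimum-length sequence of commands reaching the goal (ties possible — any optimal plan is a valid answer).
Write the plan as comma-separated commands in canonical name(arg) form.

initial: x=1 y=3 heading=up
1. straight(2) → x=1 y=5 heading=up
2. arc(right, 1) → x=2 y=6 heading=right
3. arc(right, 4) → x=6 y=2 heading=down
4. arc(right, 1) → x=5 y=1 heading=left
5. arc(right, 1) → x=4 y=2 heading=up
shorter routes all fall short; 5 is best.

straight(2), arc(right, 1), arc(right, 4), arc(right, 1), arc(right, 1)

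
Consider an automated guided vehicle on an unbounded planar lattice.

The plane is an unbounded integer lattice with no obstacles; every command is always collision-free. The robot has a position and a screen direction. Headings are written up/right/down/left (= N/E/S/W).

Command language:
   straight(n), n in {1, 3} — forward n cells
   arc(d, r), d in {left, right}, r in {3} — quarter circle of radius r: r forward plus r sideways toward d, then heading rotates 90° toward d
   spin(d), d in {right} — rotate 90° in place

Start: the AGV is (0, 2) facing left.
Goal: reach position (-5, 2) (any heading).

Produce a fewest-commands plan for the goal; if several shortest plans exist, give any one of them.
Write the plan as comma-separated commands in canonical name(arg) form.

t0: (0, 2) facing left
step 1 (straight(3)): (-3, 2) facing left
step 2 (straight(1)): (-4, 2) facing left
step 3 (straight(1)): (-5, 2) facing left
nothing shorter than 3 reaches the goal.

straight(3), straight(1), straight(1)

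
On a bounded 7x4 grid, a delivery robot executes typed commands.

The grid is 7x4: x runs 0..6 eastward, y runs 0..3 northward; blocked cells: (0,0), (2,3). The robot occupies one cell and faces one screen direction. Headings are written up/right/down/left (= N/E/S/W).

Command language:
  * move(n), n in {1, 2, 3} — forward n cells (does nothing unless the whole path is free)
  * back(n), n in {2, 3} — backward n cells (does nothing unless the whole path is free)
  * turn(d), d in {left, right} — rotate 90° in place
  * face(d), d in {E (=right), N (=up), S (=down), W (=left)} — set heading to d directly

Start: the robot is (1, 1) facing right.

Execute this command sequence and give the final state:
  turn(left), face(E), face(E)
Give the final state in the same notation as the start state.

t0: (1, 1) facing right
t=1 turn(left) ⇒ (1, 1) facing up
t=2 face(E) ⇒ (1, 1) facing right
t=3 face(E) ⇒ (1, 1) facing right

(1, 1) facing right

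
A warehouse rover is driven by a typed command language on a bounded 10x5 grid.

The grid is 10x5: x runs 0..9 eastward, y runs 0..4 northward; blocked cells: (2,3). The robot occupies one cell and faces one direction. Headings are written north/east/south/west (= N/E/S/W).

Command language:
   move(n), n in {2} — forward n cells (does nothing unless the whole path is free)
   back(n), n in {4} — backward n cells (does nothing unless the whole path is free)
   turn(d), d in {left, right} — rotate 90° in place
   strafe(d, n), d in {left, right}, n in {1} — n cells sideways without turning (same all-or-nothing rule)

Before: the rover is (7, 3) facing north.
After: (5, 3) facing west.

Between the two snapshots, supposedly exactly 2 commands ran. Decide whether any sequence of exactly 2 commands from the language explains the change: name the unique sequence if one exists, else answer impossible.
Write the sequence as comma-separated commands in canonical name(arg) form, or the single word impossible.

key: order matters: swapping turn(left) and move(2) lands elsewhere
begin: (7, 3) facing north
1. turn(left) → (7, 3) facing west
2. move(2) → (5, 3) facing west
no other 2-command option fits: unique.

turn(left), move(2)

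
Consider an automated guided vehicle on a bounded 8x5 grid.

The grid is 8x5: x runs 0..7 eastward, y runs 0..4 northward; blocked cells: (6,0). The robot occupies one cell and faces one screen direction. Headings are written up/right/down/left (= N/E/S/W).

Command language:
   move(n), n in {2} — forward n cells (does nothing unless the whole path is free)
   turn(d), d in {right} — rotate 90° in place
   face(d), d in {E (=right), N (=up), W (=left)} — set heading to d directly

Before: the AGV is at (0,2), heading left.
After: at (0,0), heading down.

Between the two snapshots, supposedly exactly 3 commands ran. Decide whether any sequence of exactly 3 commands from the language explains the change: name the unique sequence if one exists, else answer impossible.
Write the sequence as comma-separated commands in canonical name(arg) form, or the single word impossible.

face(E), turn(right), move(2)

key: order matters: swapping face(E) and move(2) lands elsewhere
begin: at (0,2), heading left
[1] after face(E): at (0,2), heading right
[2] after turn(right): at (0,2), heading down
[3] after move(2): at (0,0), heading down
all 125 alternatives checked — unique.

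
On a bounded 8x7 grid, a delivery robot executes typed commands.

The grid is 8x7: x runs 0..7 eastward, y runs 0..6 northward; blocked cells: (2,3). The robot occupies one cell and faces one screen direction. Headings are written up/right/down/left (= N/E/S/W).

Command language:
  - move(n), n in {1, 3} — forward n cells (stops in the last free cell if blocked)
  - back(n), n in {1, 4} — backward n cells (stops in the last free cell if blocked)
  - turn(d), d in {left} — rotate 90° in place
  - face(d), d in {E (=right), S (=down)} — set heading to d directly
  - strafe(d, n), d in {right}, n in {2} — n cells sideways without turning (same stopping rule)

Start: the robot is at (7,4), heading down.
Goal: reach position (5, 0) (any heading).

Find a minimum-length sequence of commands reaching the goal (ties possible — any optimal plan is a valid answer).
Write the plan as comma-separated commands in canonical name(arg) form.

strafe(right, 2), move(1), move(3)

t0: at (7,4), heading down
[1] after strafe(right, 2): at (5,4), heading down
[2] after move(1): at (5,3), heading down
[3] after move(3): at (5,0), heading down
shorter routes all fall short; 3 is best.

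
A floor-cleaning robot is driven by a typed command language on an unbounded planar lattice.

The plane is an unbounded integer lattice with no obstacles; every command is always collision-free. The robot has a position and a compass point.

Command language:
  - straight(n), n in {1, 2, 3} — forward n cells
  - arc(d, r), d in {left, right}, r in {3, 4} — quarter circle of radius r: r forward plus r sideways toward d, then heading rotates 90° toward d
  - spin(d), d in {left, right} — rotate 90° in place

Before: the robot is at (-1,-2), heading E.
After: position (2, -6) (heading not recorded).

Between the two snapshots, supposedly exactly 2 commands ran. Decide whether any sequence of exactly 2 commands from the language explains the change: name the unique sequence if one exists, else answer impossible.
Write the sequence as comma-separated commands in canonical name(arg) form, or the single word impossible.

key: order matters: swapping arc(right, 3) and straight(1) lands elsewhere
begin: at (-1,-2), heading E
t=1 arc(right, 3) ⇒ at (2,-5), heading S
t=2 straight(1) ⇒ at (2,-6), heading S
no other 2-command option fits: unique.

arc(right, 3), straight(1)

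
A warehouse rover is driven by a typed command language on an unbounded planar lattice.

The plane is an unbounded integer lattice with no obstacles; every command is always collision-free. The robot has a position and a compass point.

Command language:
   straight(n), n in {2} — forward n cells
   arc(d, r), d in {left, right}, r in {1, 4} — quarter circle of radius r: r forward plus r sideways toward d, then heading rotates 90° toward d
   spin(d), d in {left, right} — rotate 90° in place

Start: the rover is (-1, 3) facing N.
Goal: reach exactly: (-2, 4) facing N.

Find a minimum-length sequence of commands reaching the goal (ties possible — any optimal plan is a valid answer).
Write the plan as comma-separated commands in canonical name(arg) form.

initial: (-1, 3) facing N
1. spin(left) → (-1, 3) facing W
2. arc(right, 1) → (-2, 4) facing N
nothing shorter than 2 reaches the goal.

spin(left), arc(right, 1)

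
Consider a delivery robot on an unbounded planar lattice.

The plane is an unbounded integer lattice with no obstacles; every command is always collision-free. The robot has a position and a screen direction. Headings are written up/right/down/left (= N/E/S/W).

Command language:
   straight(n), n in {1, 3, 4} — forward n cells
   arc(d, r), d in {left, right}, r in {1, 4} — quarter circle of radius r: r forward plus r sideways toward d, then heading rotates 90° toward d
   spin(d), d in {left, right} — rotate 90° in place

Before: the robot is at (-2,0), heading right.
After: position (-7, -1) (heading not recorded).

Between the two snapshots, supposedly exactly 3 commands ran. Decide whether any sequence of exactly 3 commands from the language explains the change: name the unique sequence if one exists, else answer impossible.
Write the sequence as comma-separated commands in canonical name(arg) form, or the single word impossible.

spin(right), arc(right, 1), straight(4)

key: order matters: swapping spin(right) and straight(4) lands elsewhere
begin: at (-2,0), heading right
1. spin(right) → at (-2,0), heading down
2. arc(right, 1) → at (-3,-1), heading left
3. straight(4) → at (-7,-1), heading left
no other 3-command option fits: unique.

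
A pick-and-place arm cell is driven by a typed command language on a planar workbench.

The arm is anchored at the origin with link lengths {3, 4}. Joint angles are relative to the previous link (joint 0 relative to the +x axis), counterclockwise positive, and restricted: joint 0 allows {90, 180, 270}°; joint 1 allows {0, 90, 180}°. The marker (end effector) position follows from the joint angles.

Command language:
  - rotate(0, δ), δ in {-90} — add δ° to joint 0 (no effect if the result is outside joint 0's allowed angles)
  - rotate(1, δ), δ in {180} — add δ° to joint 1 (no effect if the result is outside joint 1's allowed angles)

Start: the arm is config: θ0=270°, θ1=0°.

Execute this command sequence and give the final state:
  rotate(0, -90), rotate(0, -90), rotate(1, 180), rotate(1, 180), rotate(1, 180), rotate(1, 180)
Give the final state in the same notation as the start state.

config: θ0=90°, θ1=0°

begin: config: θ0=270°, θ1=0°
[1] after rotate(0, -90): config: θ0=180°, θ1=0°
[2] after rotate(0, -90): config: θ0=90°, θ1=0°
[3] after rotate(1, 180): config: θ0=90°, θ1=180°
[4] after rotate(1, 180): config: θ0=90°, θ1=0°
[5] after rotate(1, 180): config: θ0=90°, θ1=180°
[6] after rotate(1, 180): config: θ0=90°, θ1=0°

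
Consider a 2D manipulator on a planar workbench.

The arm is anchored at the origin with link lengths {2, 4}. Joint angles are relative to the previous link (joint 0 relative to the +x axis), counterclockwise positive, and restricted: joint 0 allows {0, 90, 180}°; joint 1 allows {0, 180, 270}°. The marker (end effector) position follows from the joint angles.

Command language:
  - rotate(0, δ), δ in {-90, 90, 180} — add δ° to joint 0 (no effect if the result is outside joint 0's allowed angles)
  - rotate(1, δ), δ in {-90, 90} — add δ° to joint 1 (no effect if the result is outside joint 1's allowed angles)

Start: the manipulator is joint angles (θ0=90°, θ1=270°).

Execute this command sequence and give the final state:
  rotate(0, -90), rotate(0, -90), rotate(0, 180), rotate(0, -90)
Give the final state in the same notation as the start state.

t0: joint angles (θ0=90°, θ1=270°)
t=1 rotate(0, -90) ⇒ joint angles (θ0=0°, θ1=270°)
t=2 rotate(0, -90) ⇒ joint angles (θ0=0°, θ1=270°)
t=3 rotate(0, 180) ⇒ joint angles (θ0=180°, θ1=270°)
t=4 rotate(0, -90) ⇒ joint angles (θ0=90°, θ1=270°)

joint angles (θ0=90°, θ1=270°)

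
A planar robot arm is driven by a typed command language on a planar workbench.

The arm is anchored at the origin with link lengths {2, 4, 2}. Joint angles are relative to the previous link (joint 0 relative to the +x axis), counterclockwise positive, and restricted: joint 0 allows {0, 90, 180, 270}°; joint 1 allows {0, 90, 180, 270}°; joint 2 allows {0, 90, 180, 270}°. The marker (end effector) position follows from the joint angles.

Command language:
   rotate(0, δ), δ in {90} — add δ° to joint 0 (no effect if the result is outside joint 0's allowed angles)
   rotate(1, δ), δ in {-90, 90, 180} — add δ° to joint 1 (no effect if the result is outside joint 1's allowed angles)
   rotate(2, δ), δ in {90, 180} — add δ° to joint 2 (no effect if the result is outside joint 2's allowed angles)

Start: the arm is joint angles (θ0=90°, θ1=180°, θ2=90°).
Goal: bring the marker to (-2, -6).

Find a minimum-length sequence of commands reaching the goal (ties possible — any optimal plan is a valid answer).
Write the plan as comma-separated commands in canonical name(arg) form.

t0: joint angles (θ0=90°, θ1=180°, θ2=90°)
1. rotate(2, 90) → joint angles (θ0=90°, θ1=180°, θ2=180°)
2. rotate(2, 180) → joint angles (θ0=90°, θ1=180°, θ2=0°)
3. rotate(0, 90) → joint angles (θ0=180°, θ1=180°, θ2=0°)
4. rotate(1, -90) → joint angles (θ0=180°, θ1=90°, θ2=0°)
minimal: 4 command(s), checked below 4.

rotate(2, 90), rotate(2, 180), rotate(0, 90), rotate(1, -90)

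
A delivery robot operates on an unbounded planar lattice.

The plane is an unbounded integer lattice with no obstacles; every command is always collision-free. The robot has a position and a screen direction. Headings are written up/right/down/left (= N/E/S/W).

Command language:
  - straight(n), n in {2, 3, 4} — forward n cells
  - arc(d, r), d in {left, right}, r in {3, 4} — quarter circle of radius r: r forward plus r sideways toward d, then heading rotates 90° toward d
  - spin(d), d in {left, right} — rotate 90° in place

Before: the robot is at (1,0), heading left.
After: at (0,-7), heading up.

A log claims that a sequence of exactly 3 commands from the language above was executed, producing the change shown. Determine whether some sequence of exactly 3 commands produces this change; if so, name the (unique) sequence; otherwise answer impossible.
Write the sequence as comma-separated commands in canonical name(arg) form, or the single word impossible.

arc(left, 4), arc(left, 3), spin(left)

key: order matters: swapping arc(left, 4) and spin(left) lands elsewhere
start: at (1,0), heading left
1. arc(left, 4) → at (-3,-4), heading down
2. arc(left, 3) → at (0,-7), heading right
3. spin(left) → at (0,-7), heading up
no other 3-command option fits: unique.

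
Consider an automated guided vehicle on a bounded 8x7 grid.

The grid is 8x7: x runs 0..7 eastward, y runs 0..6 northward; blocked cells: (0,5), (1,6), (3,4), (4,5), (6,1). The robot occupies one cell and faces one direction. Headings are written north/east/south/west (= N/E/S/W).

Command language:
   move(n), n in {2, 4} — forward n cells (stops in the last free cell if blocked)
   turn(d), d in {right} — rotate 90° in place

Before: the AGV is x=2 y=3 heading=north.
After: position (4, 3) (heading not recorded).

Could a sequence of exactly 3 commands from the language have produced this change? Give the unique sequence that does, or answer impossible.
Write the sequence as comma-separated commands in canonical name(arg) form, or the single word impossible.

start: x=2 y=3 heading=north
step 1 (turn(right)): x=2 y=3 heading=east
step 2 (move(2)): x=4 y=3 heading=east
step 3 (turn(right)): x=4 y=3 heading=south
uniquely the one of 27 3-step routes that fits.

turn(right), move(2), turn(right)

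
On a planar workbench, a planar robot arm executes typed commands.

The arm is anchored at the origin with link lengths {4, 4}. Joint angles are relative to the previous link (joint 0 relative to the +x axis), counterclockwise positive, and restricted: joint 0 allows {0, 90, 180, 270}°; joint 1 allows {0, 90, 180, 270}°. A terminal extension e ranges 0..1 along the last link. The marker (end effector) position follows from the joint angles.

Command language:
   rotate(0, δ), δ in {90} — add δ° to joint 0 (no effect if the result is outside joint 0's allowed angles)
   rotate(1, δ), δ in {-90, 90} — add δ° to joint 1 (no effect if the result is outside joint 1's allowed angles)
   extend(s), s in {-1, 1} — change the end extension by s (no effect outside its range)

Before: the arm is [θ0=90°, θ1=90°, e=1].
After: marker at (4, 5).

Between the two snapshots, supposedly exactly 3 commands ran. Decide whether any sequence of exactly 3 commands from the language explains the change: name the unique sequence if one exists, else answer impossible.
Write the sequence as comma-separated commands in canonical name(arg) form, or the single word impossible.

from: [θ0=90°, θ1=90°, e=1]
t=1 rotate(0, 90) ⇒ [θ0=180°, θ1=90°, e=1]
t=2 rotate(0, 90) ⇒ [θ0=270°, θ1=90°, e=1]
t=3 rotate(0, 90) ⇒ [θ0=0°, θ1=90°, e=1]
uniquely the one of 125 3-step routes that fits.

rotate(0, 90), rotate(0, 90), rotate(0, 90)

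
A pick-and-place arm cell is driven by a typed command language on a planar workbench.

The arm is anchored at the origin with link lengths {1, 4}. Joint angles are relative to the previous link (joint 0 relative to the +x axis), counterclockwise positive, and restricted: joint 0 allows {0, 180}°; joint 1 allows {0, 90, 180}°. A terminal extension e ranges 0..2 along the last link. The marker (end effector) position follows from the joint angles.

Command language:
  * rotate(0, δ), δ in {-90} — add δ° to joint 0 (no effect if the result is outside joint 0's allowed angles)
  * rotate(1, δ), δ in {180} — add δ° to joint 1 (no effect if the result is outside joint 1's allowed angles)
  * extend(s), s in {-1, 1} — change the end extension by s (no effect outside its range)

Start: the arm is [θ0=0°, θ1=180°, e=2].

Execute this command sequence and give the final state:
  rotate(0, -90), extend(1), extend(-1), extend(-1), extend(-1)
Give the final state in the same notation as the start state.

[θ0=0°, θ1=180°, e=0]

begin: [θ0=0°, θ1=180°, e=2]
1. rotate(0, -90) → [θ0=0°, θ1=180°, e=2]
2. extend(1) → [θ0=0°, θ1=180°, e=2]
3. extend(-1) → [θ0=0°, θ1=180°, e=1]
4. extend(-1) → [θ0=0°, θ1=180°, e=0]
5. extend(-1) → [θ0=0°, θ1=180°, e=0]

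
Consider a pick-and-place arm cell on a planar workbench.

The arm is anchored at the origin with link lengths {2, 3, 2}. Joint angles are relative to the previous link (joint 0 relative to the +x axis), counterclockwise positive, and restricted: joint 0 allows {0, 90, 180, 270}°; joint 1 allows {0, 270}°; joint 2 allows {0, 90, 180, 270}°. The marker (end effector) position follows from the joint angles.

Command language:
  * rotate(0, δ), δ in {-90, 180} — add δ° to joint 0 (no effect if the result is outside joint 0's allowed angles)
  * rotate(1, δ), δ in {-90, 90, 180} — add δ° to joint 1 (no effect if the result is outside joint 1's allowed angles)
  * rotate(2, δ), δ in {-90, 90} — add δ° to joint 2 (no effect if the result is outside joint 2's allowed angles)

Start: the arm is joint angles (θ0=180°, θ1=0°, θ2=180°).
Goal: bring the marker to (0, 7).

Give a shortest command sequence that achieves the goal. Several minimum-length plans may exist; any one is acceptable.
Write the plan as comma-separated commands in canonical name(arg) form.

rotate(0, -90), rotate(2, 90), rotate(2, 90)

begin: joint angles (θ0=180°, θ1=0°, θ2=180°)
t=1 rotate(0, -90) ⇒ joint angles (θ0=90°, θ1=0°, θ2=180°)
t=2 rotate(2, 90) ⇒ joint angles (θ0=90°, θ1=0°, θ2=270°)
t=3 rotate(2, 90) ⇒ joint angles (θ0=90°, θ1=0°, θ2=0°)
nothing shorter than 3 reaches the goal.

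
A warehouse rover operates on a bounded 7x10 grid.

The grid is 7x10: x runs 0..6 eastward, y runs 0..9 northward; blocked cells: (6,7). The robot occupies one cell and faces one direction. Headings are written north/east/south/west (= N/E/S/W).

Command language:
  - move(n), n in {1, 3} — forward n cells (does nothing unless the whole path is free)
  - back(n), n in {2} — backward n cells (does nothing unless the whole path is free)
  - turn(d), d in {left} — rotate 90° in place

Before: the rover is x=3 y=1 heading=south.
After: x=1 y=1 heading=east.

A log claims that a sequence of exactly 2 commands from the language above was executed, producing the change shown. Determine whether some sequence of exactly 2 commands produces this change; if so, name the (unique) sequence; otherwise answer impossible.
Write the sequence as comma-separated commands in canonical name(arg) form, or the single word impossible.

turn(left), back(2)

key: position moved to (1,1) AND the heading swung to E — translation plus rotation needed
initial: x=3 y=1 heading=south
step 1 (turn(left)): x=3 y=1 heading=east
step 2 (back(2)): x=1 y=1 heading=east
all 16 alternatives checked — unique.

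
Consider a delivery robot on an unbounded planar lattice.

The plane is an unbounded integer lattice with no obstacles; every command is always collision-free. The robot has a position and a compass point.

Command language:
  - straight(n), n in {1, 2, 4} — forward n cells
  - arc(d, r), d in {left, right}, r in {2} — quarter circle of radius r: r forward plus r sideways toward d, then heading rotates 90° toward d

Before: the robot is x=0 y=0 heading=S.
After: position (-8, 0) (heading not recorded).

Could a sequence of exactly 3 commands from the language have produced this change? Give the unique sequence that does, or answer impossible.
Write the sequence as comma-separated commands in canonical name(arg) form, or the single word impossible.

from: x=0 y=0 heading=S
step 1 (arc(right, 2)): x=-2 y=-2 heading=W
step 2 (straight(4)): x=-6 y=-2 heading=W
step 3 (arc(right, 2)): x=-8 y=0 heading=N
all 125 alternatives checked — unique.

arc(right, 2), straight(4), arc(right, 2)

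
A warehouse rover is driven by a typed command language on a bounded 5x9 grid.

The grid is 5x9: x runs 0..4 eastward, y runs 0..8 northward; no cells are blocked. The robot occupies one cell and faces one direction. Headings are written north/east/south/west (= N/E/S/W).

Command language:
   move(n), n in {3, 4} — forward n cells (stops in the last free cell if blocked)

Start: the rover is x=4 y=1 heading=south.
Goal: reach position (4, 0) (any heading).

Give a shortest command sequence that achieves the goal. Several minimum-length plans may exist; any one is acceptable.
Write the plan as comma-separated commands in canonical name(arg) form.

move(4)

start: x=4 y=1 heading=south
[1] after move(4): x=4 y=0 heading=south
no 0-step plan works, so 1 is optimal.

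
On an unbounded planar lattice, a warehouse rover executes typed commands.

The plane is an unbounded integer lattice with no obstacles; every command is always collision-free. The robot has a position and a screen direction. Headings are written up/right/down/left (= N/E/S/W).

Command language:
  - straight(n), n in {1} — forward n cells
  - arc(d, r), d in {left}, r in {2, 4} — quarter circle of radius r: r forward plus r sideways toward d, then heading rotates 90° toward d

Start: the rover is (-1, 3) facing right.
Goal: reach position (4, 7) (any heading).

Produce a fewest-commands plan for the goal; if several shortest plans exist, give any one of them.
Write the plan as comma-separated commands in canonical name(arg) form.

begin: (-1, 3) facing right
1. straight(1) → (0, 3) facing right
2. arc(left, 4) → (4, 7) facing up
shorter routes all fall short; 2 is best.

straight(1), arc(left, 4)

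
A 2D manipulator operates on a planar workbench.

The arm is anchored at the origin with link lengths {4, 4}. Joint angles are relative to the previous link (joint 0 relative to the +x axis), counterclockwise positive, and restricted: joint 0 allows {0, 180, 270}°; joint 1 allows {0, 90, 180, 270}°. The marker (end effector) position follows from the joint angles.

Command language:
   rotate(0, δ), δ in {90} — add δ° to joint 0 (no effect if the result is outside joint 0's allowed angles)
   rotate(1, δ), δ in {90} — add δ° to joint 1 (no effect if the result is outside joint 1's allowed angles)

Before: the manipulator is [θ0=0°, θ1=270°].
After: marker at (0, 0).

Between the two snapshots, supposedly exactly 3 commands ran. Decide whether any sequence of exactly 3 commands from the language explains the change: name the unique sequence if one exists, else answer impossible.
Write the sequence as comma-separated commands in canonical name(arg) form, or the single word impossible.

from: [θ0=0°, θ1=270°]
step 1 (rotate(1, 90)): [θ0=0°, θ1=0°]
step 2 (rotate(1, 90)): [θ0=0°, θ1=90°]
step 3 (rotate(1, 90)): [θ0=0°, θ1=180°]
all 8 alternatives checked — unique.

rotate(1, 90), rotate(1, 90), rotate(1, 90)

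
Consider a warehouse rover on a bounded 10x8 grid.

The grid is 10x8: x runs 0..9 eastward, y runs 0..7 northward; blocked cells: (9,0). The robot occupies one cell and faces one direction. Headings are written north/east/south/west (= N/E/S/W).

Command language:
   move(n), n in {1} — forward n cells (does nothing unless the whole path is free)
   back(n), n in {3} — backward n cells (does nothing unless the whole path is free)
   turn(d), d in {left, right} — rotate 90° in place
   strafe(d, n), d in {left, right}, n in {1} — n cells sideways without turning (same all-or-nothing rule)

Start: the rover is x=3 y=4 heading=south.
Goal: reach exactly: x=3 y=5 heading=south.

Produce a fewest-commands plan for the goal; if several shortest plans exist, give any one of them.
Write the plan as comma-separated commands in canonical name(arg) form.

t0: x=3 y=4 heading=south
t=1 turn(right) ⇒ x=3 y=4 heading=west
t=2 strafe(right, 1) ⇒ x=3 y=5 heading=west
t=3 turn(left) ⇒ x=3 y=5 heading=south
nothing shorter than 3 reaches the goal.

turn(right), strafe(right, 1), turn(left)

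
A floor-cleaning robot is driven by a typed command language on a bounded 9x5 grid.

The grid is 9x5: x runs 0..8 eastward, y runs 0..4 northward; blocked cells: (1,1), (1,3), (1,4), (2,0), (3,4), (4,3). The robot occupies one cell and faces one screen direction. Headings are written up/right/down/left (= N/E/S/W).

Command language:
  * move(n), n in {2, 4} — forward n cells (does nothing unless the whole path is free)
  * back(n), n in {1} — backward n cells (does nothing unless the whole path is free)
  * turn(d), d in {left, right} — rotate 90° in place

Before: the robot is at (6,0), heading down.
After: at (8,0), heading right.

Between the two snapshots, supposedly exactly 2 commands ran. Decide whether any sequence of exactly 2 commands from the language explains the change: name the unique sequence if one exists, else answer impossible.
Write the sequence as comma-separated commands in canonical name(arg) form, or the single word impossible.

turn(left), move(2)

key: position moved to (8,0) AND the heading swung to E — translation plus rotation needed
from: at (6,0), heading down
t=1 turn(left) ⇒ at (6,0), heading right
t=2 move(2) ⇒ at (8,0), heading right
uniquely the one of 25 2-step routes that fits.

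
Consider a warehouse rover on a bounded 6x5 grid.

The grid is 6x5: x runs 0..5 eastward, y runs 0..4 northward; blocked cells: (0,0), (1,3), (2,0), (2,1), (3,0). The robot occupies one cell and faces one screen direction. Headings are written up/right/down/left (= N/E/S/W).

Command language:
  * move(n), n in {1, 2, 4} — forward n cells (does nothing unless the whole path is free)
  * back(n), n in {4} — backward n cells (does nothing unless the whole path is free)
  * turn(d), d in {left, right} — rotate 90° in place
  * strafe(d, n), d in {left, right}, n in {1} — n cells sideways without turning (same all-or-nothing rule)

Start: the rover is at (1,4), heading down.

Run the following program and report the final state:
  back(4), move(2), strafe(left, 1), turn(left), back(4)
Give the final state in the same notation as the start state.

begin: at (1,4), heading down
step 1 (back(4)): at (1,4), heading down
step 2 (move(2)): at (1,4), heading down
step 3 (strafe(left, 1)): at (2,4), heading down
step 4 (turn(left)): at (2,4), heading right
step 5 (back(4)): at (2,4), heading right

at (2,4), heading right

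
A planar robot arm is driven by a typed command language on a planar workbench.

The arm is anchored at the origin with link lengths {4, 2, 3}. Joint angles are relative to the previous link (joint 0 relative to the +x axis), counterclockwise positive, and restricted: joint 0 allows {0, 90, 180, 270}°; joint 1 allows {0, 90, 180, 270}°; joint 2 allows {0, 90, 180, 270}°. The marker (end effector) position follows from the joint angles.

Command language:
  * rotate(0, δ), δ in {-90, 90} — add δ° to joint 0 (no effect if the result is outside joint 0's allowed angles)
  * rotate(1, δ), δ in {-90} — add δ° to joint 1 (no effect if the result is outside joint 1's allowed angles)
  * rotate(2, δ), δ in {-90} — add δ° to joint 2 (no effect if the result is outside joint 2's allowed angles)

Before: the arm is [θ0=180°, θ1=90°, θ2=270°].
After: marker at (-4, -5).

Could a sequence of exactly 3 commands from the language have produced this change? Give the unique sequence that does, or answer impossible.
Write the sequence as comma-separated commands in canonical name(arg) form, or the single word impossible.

rotate(2, -90), rotate(2, -90), rotate(2, -90)

from: [θ0=180°, θ1=90°, θ2=270°]
t=1 rotate(2, -90) ⇒ [θ0=180°, θ1=90°, θ2=180°]
t=2 rotate(2, -90) ⇒ [θ0=180°, θ1=90°, θ2=90°]
t=3 rotate(2, -90) ⇒ [θ0=180°, θ1=90°, θ2=0°]
uniquely the one of 64 3-step routes that fits.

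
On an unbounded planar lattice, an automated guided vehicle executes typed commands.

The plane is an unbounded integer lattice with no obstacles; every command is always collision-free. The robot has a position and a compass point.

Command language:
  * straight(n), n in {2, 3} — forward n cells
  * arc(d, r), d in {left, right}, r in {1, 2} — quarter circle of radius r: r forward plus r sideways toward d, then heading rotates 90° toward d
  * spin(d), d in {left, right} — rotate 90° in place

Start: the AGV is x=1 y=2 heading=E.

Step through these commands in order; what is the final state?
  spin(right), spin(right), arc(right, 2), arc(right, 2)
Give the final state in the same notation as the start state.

start: x=1 y=2 heading=E
step 1 (spin(right)): x=1 y=2 heading=S
step 2 (spin(right)): x=1 y=2 heading=W
step 3 (arc(right, 2)): x=-1 y=4 heading=N
step 4 (arc(right, 2)): x=1 y=6 heading=E

x=1 y=6 heading=E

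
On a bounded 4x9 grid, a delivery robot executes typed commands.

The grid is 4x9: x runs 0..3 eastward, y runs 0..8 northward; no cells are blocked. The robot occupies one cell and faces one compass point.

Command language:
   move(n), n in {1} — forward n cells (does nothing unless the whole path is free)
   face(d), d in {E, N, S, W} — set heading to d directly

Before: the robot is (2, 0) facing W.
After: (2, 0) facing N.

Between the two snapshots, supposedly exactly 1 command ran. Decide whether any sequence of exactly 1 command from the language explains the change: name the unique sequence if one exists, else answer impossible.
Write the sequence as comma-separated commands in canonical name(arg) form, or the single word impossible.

face(N)

key: (2,0) unchanged — the single command moves nothing
initial: (2, 0) facing W
t=1 face(N) ⇒ (2, 0) facing N
no other 1-command option fits: unique.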